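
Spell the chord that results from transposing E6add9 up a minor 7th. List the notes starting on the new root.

Transposed root: E → D (minor 7th up). So we spell D six-nine:
D — root
F# — major 3rd
A — perfect 5th
B — major 6th
E — major 9th

D  F#  A  B  E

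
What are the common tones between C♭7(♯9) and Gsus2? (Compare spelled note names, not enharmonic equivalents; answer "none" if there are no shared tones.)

C♭7(♯9) = Cb, Eb, Gb, Bbb, D.
Gsus2 = G, A, D.
Shared: D.

D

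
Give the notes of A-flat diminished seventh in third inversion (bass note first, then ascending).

A-flat diminished seventh = A-flat–C-flat–E-double-flat–G-double-flat; third inversion → seventh (G-double-flat) lowest.

G-double-flat, A-flat, C-flat, E-double-flat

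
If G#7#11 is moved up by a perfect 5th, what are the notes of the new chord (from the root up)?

D# F## A# C# G##

Transposed root: G# → D# (perfect 5th up). So we spell D# dominant seventh sharp eleven:
D# — root
F## — major 3rd
A# — perfect 5th
C# — minor 7th
G## — augmented 11th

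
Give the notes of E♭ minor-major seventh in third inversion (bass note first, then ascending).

D Eb Gb Bb

In root position, E♭ minor-major seventh is Eb–Gb–Bb–D.
Third inversion puts the seventh (D) in the bass.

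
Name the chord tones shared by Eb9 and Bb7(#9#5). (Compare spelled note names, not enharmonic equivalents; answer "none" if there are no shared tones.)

Bb

Eb9 = Eb, G, Bb, Db, F.
Bb7(#9#5) = Bb, D, F#, Ab, C#.
Shared: Bb.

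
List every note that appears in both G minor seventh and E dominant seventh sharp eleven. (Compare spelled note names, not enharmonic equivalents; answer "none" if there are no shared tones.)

G minor seventh = G, B-flat, D, F.
E dominant seventh sharp eleven = E, G-sharp, B, D, A-sharp.
Shared: D.

D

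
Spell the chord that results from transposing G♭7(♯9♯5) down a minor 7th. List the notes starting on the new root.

Gb down a minor 7th → Ab. New chord: Ab dominant seventh sharp nine sharp five.
Ab — root
C — major 3rd
E — augmented 5th
Gb — minor 7th
B — augmented 9th

Ab – C – E – Gb – B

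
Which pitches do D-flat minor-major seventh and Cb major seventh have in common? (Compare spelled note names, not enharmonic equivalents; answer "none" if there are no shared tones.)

none

D-flat minor-major seventh = Db, Fb, Ab, C.
Cb major seventh = Cb, Eb, Gb, Bb.
Shared: none.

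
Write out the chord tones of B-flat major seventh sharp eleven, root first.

B-flat major seventh sharp eleven is a major seventh sharp eleven built on B-flat.
- root: B-flat
- major 3rd: D
- perfect 5th: F
- major 7th: A
- augmented 11th: E

B-flat – D – F – A – E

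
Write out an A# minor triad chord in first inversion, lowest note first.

In root position, A# minor triad is A#–C#–E#.
First inversion puts the third (C#) in the bass.

C#  E#  A#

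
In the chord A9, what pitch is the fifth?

A9 is built on A; its 5th is a perfect 5th above the root.
A fifth above A uses the letter E, and the perfect 5th above A is E.

E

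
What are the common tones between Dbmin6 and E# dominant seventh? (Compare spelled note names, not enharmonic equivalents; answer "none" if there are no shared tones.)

none

Dbmin6: D♭ F♭ A♭ B♭
E# dominant seventh: E♯ G𝄪 B♯ D♯
Common to both → none.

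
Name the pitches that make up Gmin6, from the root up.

G  B♭  D  E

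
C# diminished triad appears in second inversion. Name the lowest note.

G

C# diminished triad = C-sharp–E–G. Second inversion → fifth in the bass = G.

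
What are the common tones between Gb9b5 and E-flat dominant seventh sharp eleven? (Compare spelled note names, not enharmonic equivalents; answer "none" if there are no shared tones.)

Gb9b5 = Gb, Bb, Dbb, Fb, Ab.
E-flat dominant seventh sharp eleven = Eb, G, Bb, Db, A.
Shared: Bb.

Bb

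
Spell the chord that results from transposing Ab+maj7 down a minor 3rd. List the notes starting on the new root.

A minor 3rd down from Ab is F, so the new chord is F augmented major seventh.
F — root
A — major 3rd
C# — augmented 5th
E — major 7th

F – A – C# – E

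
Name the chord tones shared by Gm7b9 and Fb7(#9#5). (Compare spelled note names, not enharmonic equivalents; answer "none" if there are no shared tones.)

Gm7b9: G B♭ D F A♭
Fb7(#9#5): F♭ A♭ C E𝄫 G
Common to both → G, A♭.

G, A♭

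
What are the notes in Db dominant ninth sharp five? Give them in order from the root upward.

D-flat, F, A, C-flat, E-flat

Db dominant ninth sharp five: dominant ninth sharp five on D-flat.
Root: D-flat
Major 3rd (3rd): F
Augmented 5th (5th): A
Minor 7th (7th): C-flat
Major 9th (9th): E-flat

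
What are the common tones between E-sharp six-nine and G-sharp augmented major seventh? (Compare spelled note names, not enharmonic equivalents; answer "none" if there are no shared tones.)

E-sharp six-nine: E-sharp G-double-sharp B-sharp C-double-sharp F-double-sharp
G-sharp augmented major seventh: G-sharp B-sharp D-double-sharp F-double-sharp
Common to both → B-sharp, F-double-sharp.

B-sharp  F-double-sharp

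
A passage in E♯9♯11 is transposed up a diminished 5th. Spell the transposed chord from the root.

B D# F# A C# E#

Transposed root: E# → B (diminished 5th up). So we spell B dominant ninth sharp eleven:
- root: B
- major 3rd: D#
- perfect 5th: F#
- minor 7th: A
- major 9th: C#
- augmented 11th: E#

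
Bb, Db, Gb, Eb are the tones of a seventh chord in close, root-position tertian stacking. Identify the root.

Stacking in thirds gives Eb – Gb – Bb – Db, so Eb is the root — Eb minor seventh.

Eb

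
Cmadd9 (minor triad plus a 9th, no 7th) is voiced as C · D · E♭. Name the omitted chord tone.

G

Cmadd9 = C, E♭, G, D. The voicing lacks the 5th (perfect 5th), G.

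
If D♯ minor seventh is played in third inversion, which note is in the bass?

C-sharp

D♯ minor seventh in root position is D-sharp–F-sharp–A-sharp–C-sharp.
Third inversion places the seventh in the bass, which is C-sharp.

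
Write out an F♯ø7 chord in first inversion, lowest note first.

A, C, E, F#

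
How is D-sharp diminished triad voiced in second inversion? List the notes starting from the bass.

A  D#  F#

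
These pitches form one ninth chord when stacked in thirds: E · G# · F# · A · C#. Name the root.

Stacking in thirds gives F# – A – C# – E – G#, so F# is the root — F# minor ninth.

F#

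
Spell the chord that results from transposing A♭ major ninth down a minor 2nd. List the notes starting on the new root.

Transposed root: Ab → G (minor 2nd down). So we spell G major ninth:
- root: G
- major 3rd: B
- perfect 5th: D
- major 7th: F#
- major 9th: A

G, B, D, F#, A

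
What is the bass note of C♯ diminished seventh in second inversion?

G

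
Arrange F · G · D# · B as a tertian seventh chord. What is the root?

Stacking in thirds gives G – B – D# – F, so G is the root — G augmented seventh.

G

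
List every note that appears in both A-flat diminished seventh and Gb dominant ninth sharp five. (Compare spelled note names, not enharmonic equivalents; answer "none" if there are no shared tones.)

Ab

A-flat diminished seventh: Ab Cb Ebb Gbb
Gb dominant ninth sharp five: Gb Bb D Fb Ab
Common to both → Ab.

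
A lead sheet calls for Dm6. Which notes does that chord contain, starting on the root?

D, F, A, B

Dm6 is a minor sixth built on D.
D — root
F — minor 3rd
A — perfect 5th
B — major 6th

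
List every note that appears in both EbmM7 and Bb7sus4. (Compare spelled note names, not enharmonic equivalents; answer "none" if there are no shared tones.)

Eb, Bb

EbmM7 = Eb, Gb, Bb, D.
Bb7sus4 = Bb, Eb, F, Ab.
Shared: Eb, Bb.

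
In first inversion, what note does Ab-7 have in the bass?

C♭

Ab-7 = A♭–C♭–E♭–G♭. First inversion → third in the bass = C♭.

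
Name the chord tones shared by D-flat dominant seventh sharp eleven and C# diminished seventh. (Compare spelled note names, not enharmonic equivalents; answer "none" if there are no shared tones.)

D-flat dominant seventh sharp eleven = D-flat, F, A-flat, C-flat, G.
C# diminished seventh = C-sharp, E, G, B-flat.
Shared: G.

G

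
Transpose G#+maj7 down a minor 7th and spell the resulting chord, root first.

Transposed root: G# → A# (minor 7th down). So we spell A# augmented major seventh:
A# — root
C## — major 3rd
E## — augmented 5th
G## — major 7th

A#, C##, E##, G##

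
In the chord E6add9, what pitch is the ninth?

F♯

Root of E6add9 = E. The 9th is a major 9th: E up a major 9th → F♯.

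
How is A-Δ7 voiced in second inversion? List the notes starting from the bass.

A-Δ7 = A–C–E–G#; second inversion → fifth (E) lowest.

E, G#, A, C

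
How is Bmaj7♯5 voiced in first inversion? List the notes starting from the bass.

D#, F##, A#, B

Bmaj7♯5 = B–D#–F##–A#; first inversion → third (D#) lowest.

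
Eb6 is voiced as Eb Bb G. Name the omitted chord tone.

The full Eb6 chord is Eb, G, Bb, C.
Comparing with the voicing, the major 6th (6th) — C — is absent.

C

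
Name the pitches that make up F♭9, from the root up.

F♭9: dominant ninth on Fb.
root → Fb
3rd (major 3rd) → Ab
5th (perfect 5th) → Cb
7th (minor 7th) → Ebb
9th (major 9th) → Gb

Fb, Ab, Cb, Ebb, Gb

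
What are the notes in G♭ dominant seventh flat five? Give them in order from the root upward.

G♭ dominant seventh flat five: dominant seventh flat five on G-flat.
Root: G-flat
Major 3rd (3rd): B-flat
Diminished 5th (5th): D-double-flat
Minor 7th (7th): F-flat

G-flat – B-flat – D-double-flat – F-flat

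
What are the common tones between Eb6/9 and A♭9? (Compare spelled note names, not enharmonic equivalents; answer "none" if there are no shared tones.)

Eb6/9 = Eb, G, Bb, C, F.
A♭9 = Ab, C, Eb, Gb, Bb.
Shared: Eb, Bb, C.

Eb, Bb, C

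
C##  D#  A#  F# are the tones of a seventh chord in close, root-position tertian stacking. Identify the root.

Arranged so that each adjacent pair is a third by letter name: D# – F# – A# – C##.
The bottom of that stack, D#, is the root (this is D# minor-major seventh).

D#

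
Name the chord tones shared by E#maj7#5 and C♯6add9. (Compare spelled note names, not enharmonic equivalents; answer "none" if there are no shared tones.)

E#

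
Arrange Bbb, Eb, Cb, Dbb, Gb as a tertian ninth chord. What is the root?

Arranged so that each adjacent pair is a third by letter name: Cb – Eb – Gb – Bbb – Dbb.
The bottom of that stack, Cb, is the root (this is Cb dominant seventh flat nine).

Cb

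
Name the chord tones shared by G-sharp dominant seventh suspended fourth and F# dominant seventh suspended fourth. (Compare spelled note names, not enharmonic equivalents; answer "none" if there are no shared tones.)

G-sharp dominant seventh suspended fourth = G#, C#, D#, F#.
F# dominant seventh suspended fourth = F#, B, C#, E.
Shared: C#, F#.

C# F#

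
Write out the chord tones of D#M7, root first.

D#M7: major seventh on D#.
D# — root
F## — major 3rd
A# — perfect 5th
C## — major 7th

D#, F##, A#, C##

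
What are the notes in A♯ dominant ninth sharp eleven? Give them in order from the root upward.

Root A#, quality dominant ninth sharp eleven:
root → A#
3rd (major 3rd) → C##
5th (perfect 5th) → E#
7th (minor 7th) → G#
9th (major 9th) → B#
11th (augmented 11th) → D##

A#, C##, E#, G#, B#, D##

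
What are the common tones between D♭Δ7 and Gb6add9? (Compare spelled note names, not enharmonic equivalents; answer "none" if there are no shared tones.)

D♭ – A♭

D♭Δ7 = D♭, F, A♭, C.
Gb6add9 = G♭, B♭, D♭, E♭, A♭.
Shared: D♭, A♭.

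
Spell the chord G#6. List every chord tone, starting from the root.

G#, B#, D#, E#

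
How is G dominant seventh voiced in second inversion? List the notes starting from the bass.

D  F  G  B

In root position, G dominant seventh is G–B–D–F.
Second inversion puts the fifth (D) in the bass.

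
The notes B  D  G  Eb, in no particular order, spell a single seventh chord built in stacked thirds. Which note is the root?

Arranged so that each adjacent pair is a third by letter name: Eb – G – B – D.
The bottom of that stack, Eb, is the root (this is Eb augmented major seventh).

Eb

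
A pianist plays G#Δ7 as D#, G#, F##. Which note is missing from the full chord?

B#

The full G#Δ7 chord is G#, B#, D#, F##.
Comparing with the voicing, the major 3rd (3rd) — B# — is absent.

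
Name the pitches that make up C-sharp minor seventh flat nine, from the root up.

C-sharp E G-sharp B D

C-sharp minor seventh flat nine is a minor seventh flat nine built on C-sharp.
root → C-sharp
3rd (minor 3rd) → E
5th (perfect 5th) → G-sharp
7th (minor 7th) → B
9th (minor 9th) → D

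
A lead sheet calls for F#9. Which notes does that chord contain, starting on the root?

F#9: dominant ninth on F#.
- root: F#
- major 3rd: A#
- perfect 5th: C#
- minor 7th: E
- major 9th: G#

F# – A# – C# – E – G#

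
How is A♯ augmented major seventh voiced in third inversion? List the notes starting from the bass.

G-double-sharp  A-sharp  C-double-sharp  E-double-sharp

In root position, A♯ augmented major seventh is A-sharp–C-double-sharp–E-double-sharp–G-double-sharp.
Third inversion puts the seventh (G-double-sharp) in the bass.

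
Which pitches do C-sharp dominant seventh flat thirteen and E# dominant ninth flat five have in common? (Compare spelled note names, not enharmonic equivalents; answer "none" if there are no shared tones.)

E-sharp, B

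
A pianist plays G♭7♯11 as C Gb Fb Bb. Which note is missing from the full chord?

Db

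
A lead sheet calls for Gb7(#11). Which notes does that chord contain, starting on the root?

Root Gb, quality dominant seventh sharp eleven:
Gb — root
Bb — major 3rd
Db — perfect 5th
Fb — minor 7th
C — augmented 11th

Gb Bb Db Fb C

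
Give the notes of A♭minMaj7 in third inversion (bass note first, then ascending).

G, Ab, Cb, Eb

A♭minMaj7 = Ab–Cb–Eb–G; third inversion → seventh (G) lowest.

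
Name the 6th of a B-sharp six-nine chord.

G##

Root of B-sharp six-nine = B#. The 6th is a major 6th: B# up a major 6th → G##.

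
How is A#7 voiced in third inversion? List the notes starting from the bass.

G♯ – A♯ – C𝄪 – E♯

In root position, A#7 is A♯–C𝄪–E♯–G♯.
Third inversion puts the seventh (G♯) in the bass.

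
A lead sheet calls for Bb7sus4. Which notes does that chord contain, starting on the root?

Bb7sus4: dominant seventh suspended fourth on Bb.
Root: Bb
Perfect 4th (4th): Eb
Perfect 5th (5th): F
Minor 7th (7th): Ab

Bb Eb F Ab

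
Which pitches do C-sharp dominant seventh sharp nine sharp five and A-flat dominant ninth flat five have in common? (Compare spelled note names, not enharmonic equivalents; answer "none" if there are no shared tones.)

none

C-sharp dominant seventh sharp nine sharp five = C-sharp, E-sharp, G-double-sharp, B, D-double-sharp.
A-flat dominant ninth flat five = A-flat, C, E-double-flat, G-flat, B-flat.
Shared: none.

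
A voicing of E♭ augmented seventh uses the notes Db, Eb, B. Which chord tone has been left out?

E♭ augmented seventh = Eb, G, B, Db. The voicing lacks the 3rd (major 3rd), G.

G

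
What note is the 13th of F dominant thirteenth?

F dominant thirteenth is built on F; its 13th is a major 13th above the root.
A sixth above F uses the letter D, and the major 13th above F is D.

D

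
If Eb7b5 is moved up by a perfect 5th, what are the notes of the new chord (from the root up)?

B♭  D  F♭  A♭

Transposed root: E♭ → B♭ (perfect 5th up). So we spell B♭ dominant seventh flat five:
- root: B♭
- major 3rd: D
- diminished 5th: F♭
- minor 7th: A♭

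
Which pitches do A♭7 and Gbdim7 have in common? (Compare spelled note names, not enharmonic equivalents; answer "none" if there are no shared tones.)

A♭7 = Ab, C, Eb, Gb.
Gbdim7 = Gb, Bbb, Dbb, Fbb.
Shared: Gb.

Gb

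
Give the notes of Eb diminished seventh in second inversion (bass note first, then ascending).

Bbb, Dbb, Eb, Gb

In root position, Eb diminished seventh is Eb–Gb–Bbb–Dbb.
Second inversion puts the fifth (Bbb) in the bass.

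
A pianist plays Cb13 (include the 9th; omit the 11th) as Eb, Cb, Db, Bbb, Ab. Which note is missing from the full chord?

The full Cb13 chord is Cb, Eb, Gb, Bbb, Db, Ab.
Comparing with the voicing, the perfect 5th (5th) — Gb — is absent.

Gb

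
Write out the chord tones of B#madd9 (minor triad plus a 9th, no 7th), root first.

B#, D#, F##, C##

B#madd9: minor added-ninth on B#.
B# — root
D# — minor 3rd
F## — perfect 5th
C## — major 9th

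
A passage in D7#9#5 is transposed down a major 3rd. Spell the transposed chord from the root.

B♭ D F♯ A♭ C♯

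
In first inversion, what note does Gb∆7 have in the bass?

Gb∆7 in root position is G♭–B♭–D♭–F.
First inversion places the third in the bass, which is B♭.

B♭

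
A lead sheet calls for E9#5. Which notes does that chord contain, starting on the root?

E, G#, B#, D, F#

Root E, quality dominant ninth sharp five:
- root: E
- major 3rd: G#
- augmented 5th: B#
- minor 7th: D
- major 9th: F#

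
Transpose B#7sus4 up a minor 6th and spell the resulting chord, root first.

A minor 6th up from B# is G#, so the new chord is G# dominant seventh suspended fourth.
G# — root
C# — perfect 4th
D# — perfect 5th
F# — minor 7th

G# – C# – D# – F#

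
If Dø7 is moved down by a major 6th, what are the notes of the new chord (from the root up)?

D down a major 6th → F. New chord: F half-diminished seventh.
Root: F
Minor 3rd (3rd): Ab
Diminished 5th (5th): Cb
Minor 7th (7th): Eb

F, Ab, Cb, Eb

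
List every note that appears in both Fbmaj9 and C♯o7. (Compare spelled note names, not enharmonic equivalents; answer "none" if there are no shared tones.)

none

Fbmaj9 = Fb, Ab, Cb, Eb, Gb.
C♯o7 = C#, E, G, Bb.
Shared: none.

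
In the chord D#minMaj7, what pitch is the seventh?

Root of D#minMaj7 = D♯. The 7th is a major 7th: D♯ up a major 7th → C𝄪.

C𝄪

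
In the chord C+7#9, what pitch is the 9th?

D#

Root of C+7#9 = C. The 9th is an augmented 9th: C up an augmented 9th → D#.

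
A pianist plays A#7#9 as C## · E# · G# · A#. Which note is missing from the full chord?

A#7#9 = A#, C##, E#, G#, B##. The voicing lacks the 9th (augmented 9th), B##.

B##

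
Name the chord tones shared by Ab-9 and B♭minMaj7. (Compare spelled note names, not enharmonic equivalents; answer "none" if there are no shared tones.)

Ab-9: Ab Cb Eb Gb Bb
B♭minMaj7: Bb Db F A
Common to both → Bb.

Bb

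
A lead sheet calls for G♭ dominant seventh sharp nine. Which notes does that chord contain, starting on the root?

G♭ dominant seventh sharp nine: dominant seventh sharp nine on G-flat.
root → G-flat
3rd (major 3rd) → B-flat
5th (perfect 5th) → D-flat
7th (minor 7th) → F-flat
9th (augmented 9th) → A

G-flat B-flat D-flat F-flat A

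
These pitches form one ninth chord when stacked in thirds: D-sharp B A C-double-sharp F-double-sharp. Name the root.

Stacking in thirds gives B – D-sharp – F-double-sharp – A – C-double-sharp, so B is the root — B dominant seventh sharp nine sharp five.

B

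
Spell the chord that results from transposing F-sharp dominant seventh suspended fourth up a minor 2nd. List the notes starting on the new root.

G C D F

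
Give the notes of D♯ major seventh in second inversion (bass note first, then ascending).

In root position, D♯ major seventh is D#–F##–A#–C##.
Second inversion puts the fifth (A#) in the bass.

A#  C##  D#  F##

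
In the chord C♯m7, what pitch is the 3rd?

E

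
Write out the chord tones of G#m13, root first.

G# B D# F# A# C# E#

G#m13: minor thirteenth on G#.
root → G#
3rd (minor 3rd) → B
5th (perfect 5th) → D#
7th (minor 7th) → F#
9th (major 9th) → A#
11th (perfect 11th) → C#
13th (major 13th) → E#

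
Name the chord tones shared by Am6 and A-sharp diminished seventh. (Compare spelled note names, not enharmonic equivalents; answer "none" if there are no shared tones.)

E

Am6 = A, C, E, F#.
A-sharp diminished seventh = A#, C#, E, G.
Shared: E.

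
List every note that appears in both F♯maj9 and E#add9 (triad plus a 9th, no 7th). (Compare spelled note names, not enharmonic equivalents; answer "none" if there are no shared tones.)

E♯

F♯maj9 = F♯, A♯, C♯, E♯, G♯.
E#add9 = E♯, G𝄪, B♯, F𝄪.
Shared: E♯.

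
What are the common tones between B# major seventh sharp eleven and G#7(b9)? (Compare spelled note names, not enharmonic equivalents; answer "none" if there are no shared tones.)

B# major seventh sharp eleven = B♯, D𝄪, F𝄪, A𝄪, E𝄪.
G#7(b9) = G♯, B♯, D♯, F♯, A.
Shared: B♯.

B♯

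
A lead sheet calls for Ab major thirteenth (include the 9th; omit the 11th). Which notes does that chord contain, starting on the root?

Ab – C – Eb – G – Bb – F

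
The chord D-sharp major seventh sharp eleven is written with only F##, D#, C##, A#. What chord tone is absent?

G##

The full D-sharp major seventh sharp eleven chord is D#, F##, A#, C##, G##.
Comparing with the voicing, the augmented 11th (11th) — G## — is absent.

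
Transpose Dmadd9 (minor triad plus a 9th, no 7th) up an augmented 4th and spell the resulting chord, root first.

G# – B – D# – A#

D up an augmented 4th → G#. New chord: G# minor added-ninth.
Root: G#
Minor 3rd (3rd): B
Perfect 5th (5th): D#
Major 9th (9th): A#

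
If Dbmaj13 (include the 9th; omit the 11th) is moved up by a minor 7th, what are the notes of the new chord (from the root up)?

Cb  Eb  Gb  Bb  Db  Ab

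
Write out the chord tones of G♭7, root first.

Gb  Bb  Db  Fb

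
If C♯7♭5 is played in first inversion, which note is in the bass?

E#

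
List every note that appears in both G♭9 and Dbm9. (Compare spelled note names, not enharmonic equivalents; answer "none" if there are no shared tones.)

G♭9 = Gb, Bb, Db, Fb, Ab.
Dbm9 = Db, Fb, Ab, Cb, Eb.
Shared: Db, Fb, Ab.

Db, Fb, Ab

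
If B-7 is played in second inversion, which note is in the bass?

F♯

B-7 in root position is B–D–F♯–A.
Second inversion places the fifth in the bass, which is F♯.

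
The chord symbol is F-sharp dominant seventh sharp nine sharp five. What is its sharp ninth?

F-sharp dominant seventh sharp nine sharp five is built on F-sharp; its 9th is an augmented 9th above the root.
A second above F uses the letter G, and the augmented 9th above F-sharp is G-double-sharp.

G-double-sharp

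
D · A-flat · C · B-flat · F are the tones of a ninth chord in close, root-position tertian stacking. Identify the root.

B-flat

Stacking in thirds gives B-flat – D – F – A-flat – C, so B-flat is the root — B-flat dominant ninth.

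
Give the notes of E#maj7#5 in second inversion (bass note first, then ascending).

B##  D##  E#  G##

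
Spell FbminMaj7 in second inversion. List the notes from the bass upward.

FbminMaj7 = F♭–A𝄫–C♭–E♭; second inversion → fifth (C♭) lowest.

C♭, E♭, F♭, A𝄫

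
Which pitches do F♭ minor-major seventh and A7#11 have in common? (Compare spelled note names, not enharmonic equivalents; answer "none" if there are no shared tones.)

F♭ minor-major seventh: Fb Abb Cb Eb
A7#11: A C# E G D#
Common to both → none.

none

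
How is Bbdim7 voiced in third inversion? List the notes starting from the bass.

Bbdim7 = B♭–D♭–F♭–A𝄫; third inversion → seventh (A𝄫) lowest.

A𝄫, B♭, D♭, F♭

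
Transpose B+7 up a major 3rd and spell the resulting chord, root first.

D#, F##, A##, C#

B up a major 3rd → D#. New chord: D# augmented seventh.
root → D#
3rd (major 3rd) → F##
5th (augmented 5th) → A##
7th (minor 7th) → C#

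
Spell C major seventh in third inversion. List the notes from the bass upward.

C major seventh = C–E–G–B; third inversion → seventh (B) lowest.

B – C – E – G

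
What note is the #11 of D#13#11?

Root of D#13#11 = D#. The 11th is an augmented 11th: D# up an augmented 11th → G##.

G##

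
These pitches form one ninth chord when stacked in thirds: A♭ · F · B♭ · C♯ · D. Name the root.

Stacking in thirds gives B♭ – D – F – A♭ – C♯, so B♭ is the root — B♭ dominant seventh sharp nine.

B♭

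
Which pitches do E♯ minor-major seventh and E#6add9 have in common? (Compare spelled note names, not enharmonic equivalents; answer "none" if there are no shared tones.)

E♯ B♯

E♯ minor-major seventh: E♯ G♯ B♯ D𝄪
E#6add9: E♯ G𝄪 B♯ C𝄪 F𝄪
Common to both → E♯, B♯.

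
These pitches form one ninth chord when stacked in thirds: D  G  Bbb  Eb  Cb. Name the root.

Cb

Arranged so that each adjacent pair is a third by letter name: Cb – Eb – G – Bbb – D.
The bottom of that stack, Cb, is the root (this is Cb dominant seventh sharp nine sharp five).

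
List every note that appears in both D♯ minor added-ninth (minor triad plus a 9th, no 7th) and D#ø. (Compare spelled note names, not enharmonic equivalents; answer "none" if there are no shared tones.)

D#  F#

D♯ minor added-ninth = D#, F#, A#, E#.
D#ø = D#, F#, A, C#.
Shared: D#, F#.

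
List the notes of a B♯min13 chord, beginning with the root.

B♯min13 is a minor thirteenth built on B#.
- root: B#
- minor 3rd: D#
- perfect 5th: F##
- minor 7th: A#
- major 9th: C##
- perfect 11th: E#
- major 13th: G##

B#, D#, F##, A#, C##, E#, G##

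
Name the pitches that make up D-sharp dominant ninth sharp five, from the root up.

D#  F##  A##  C#  E#

D-sharp dominant ninth sharp five is a dominant ninth sharp five built on D#.
root → D#
3rd (major 3rd) → F##
5th (augmented 5th) → A##
7th (minor 7th) → C#
9th (major 9th) → E#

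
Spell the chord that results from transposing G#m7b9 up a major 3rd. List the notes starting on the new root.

A major 3rd up from G# is B#, so the new chord is B# minor seventh flat nine.
root → B#
3rd (minor 3rd) → D#
5th (perfect 5th) → F##
7th (minor 7th) → A#
9th (minor 9th) → C#

B# D# F## A# C#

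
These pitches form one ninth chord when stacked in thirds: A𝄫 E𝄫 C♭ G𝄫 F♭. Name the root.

F♭

Stacking in thirds gives F♭ – A𝄫 – C♭ – E𝄫 – G𝄫, so F♭ is the root — F♭ minor seventh flat nine.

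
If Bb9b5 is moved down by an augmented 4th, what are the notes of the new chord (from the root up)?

Bb down an augmented 4th → Fb. New chord: Fb dominant ninth flat five.
Fb — root
Ab — major 3rd
Cbb — diminished 5th
Ebb — minor 7th
Gb — major 9th

Fb  Ab  Cbb  Ebb  Gb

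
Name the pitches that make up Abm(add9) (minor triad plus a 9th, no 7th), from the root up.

Abm(add9): minor added-ninth on Ab.
Root: Ab
Minor 3rd (3rd): Cb
Perfect 5th (5th): Eb
Major 9th (9th): Bb

Ab  Cb  Eb  Bb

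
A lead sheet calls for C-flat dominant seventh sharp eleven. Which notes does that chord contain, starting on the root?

C-flat, E-flat, G-flat, B-double-flat, F

C-flat dominant seventh sharp eleven is a dominant seventh sharp eleven built on C-flat.
C-flat — root
E-flat — major 3rd
G-flat — perfect 5th
B-double-flat — minor 7th
F — augmented 11th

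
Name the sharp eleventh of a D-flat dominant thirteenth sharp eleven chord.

G

D-flat dominant thirteenth sharp eleven is built on D-flat; its 11th is an augmented 11th above the root.
A fourth above D uses the letter G, and the augmented 11th above D-flat is G.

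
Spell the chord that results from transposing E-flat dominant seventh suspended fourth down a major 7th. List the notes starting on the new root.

F-flat  B-double-flat  C-flat  E-double-flat

Transposed root: E-flat → F-flat (major 7th down). So we spell F-flat dominant seventh suspended fourth:
Root: F-flat
Perfect 4th (4th): B-double-flat
Perfect 5th (5th): C-flat
Minor 7th (7th): E-double-flat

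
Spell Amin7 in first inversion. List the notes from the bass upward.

C, E, G, A

Amin7 = A–C–E–G; first inversion → third (C) lowest.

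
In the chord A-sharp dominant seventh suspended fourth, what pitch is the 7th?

G-sharp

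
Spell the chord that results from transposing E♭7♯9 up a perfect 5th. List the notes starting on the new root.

Bb  D  F  Ab  C#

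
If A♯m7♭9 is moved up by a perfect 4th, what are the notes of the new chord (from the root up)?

A perfect 4th up from A# is D#, so the new chord is D# minor seventh flat nine.
Root: D#
Minor 3rd (3rd): F#
Perfect 5th (5th): A#
Minor 7th (7th): C#
Minor 9th (9th): E

D#, F#, A#, C#, E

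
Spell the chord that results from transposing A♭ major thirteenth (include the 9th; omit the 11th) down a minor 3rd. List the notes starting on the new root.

F, A, C, E, G, D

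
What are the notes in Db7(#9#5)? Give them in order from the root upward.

Db  F  A  Cb  E

Db7(#9#5) is a dominant seventh sharp nine sharp five built on Db.
Db — root
F — major 3rd
A — augmented 5th
Cb — minor 7th
E — augmented 9th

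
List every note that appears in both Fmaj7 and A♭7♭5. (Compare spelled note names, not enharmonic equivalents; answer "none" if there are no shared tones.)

C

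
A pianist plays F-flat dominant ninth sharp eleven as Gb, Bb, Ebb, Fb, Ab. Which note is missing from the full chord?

Cb

F-flat dominant ninth sharp eleven = Fb, Ab, Cb, Ebb, Gb, Bb. The voicing lacks the 5th (perfect 5th), Cb.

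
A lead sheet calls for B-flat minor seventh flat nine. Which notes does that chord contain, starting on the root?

B-flat minor seventh flat nine: minor seventh flat nine on Bb.
Root: Bb
Minor 3rd (3rd): Db
Perfect 5th (5th): F
Minor 7th (7th): Ab
Minor 9th (9th): Cb

Bb, Db, F, Ab, Cb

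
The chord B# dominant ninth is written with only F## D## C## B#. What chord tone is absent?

The full B# dominant ninth chord is B#, D##, F##, A#, C##.
Comparing with the voicing, the minor 7th (7th) — A# — is absent.

A#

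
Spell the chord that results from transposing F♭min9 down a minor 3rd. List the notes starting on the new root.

Db, Fb, Ab, Cb, Eb

Fb down a minor 3rd → Db. New chord: Db minor ninth.
Root: Db
Minor 3rd (3rd): Fb
Perfect 5th (5th): Ab
Minor 7th (7th): Cb
Major 9th (9th): Eb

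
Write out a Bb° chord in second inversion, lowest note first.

Bb° = B♭–D♭–F♭; second inversion → fifth (F♭) lowest.

F♭ B♭ D♭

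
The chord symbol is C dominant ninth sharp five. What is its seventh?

B-flat

C dominant ninth sharp five is built on C; its 7th is a minor 7th above the root.
A seventh above C uses the letter B, and the minor 7th above C is B-flat.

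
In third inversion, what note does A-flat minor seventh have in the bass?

A-flat minor seventh = Ab–Cb–Eb–Gb. Third inversion → seventh in the bass = Gb.

Gb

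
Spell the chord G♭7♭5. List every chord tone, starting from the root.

G♭, B♭, D𝄫, F♭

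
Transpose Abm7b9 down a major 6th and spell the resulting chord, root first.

Transposed root: Ab → Cb (major 6th down). So we spell Cb minor seventh flat nine:
root → Cb
3rd (minor 3rd) → Ebb
5th (perfect 5th) → Gb
7th (minor 7th) → Bbb
9th (minor 9th) → Dbb

Cb  Ebb  Gb  Bbb  Dbb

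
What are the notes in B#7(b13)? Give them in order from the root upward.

B♯ – D𝄪 – F𝄪 – A♯ – G♯

B#7(b13): dominant seventh flat thirteen on B♯.
Root: B♯
Major 3rd (3rd): D𝄪
Perfect 5th (5th): F𝄪
Minor 7th (7th): A♯
Minor 13th (13th): G♯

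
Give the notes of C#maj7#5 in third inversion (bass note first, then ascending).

B#  C#  E#  G##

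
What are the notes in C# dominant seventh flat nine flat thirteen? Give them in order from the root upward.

Root C#, quality dominant seventh flat nine flat thirteen:
C# — root
E# — major 3rd
G# — perfect 5th
B — minor 7th
D — minor 9th
A — minor 13th

C# E# G# B D A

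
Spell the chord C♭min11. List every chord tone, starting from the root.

C♭, E𝄫, G♭, B𝄫, D♭, F♭

C♭min11 is a minor eleventh built on C♭.
C♭ — root
E𝄫 — minor 3rd
G♭ — perfect 5th
B𝄫 — minor 7th
D♭ — major 9th
F♭ — perfect 11th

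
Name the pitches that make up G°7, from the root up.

G – B♭ – D♭ – F♭

Root G, quality diminished seventh:
G — root
B♭ — minor 3rd
D♭ — diminished 5th
F♭ — diminished 7th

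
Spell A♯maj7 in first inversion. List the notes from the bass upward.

C##  E#  G##  A#

In root position, A♯maj7 is A#–C##–E#–G##.
First inversion puts the third (C##) in the bass.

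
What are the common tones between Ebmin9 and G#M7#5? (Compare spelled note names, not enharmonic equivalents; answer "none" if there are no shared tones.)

none

Ebmin9: Eb Gb Bb Db F
G#M7#5: G# B# D## F##
Common to both → none.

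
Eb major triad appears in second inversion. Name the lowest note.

Eb major triad in root position is E-flat–G–B-flat.
Second inversion places the fifth in the bass, which is B-flat.

B-flat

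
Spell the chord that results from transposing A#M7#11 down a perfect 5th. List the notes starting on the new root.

D#, F##, A#, C##, G##

Transposed root: A# → D# (perfect 5th down). So we spell D# major seventh sharp eleven:
D# — root
F## — major 3rd
A# — perfect 5th
C## — major 7th
G## — augmented 11th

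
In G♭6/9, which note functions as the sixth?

Root of G♭6/9 = Gb. The 6th is a major 6th: Gb up a major 6th → Eb.

Eb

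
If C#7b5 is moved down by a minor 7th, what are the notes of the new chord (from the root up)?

Transposed root: C# → D# (minor 7th down). So we spell D# dominant seventh flat five:
Root: D#
Major 3rd (3rd): F##
Diminished 5th (5th): A
Minor 7th (7th): C#

D#  F##  A  C#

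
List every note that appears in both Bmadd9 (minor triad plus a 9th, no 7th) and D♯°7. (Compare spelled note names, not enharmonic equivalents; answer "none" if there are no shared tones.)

Bmadd9: B D F# C#
D♯°7: D# F# A C
Common to both → F#.

F#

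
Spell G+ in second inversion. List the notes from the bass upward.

G+ = G–B–D#; second inversion → fifth (D#) lowest.

D# – G – B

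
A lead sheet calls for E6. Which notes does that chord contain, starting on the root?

E G♯ B C♯

E6 is a major sixth built on E.
root → E
3rd (major 3rd) → G♯
5th (perfect 5th) → B
6th (major 6th) → C♯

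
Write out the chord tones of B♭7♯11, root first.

B♭ – D – F – A♭ – E

B♭7♯11: dominant seventh sharp eleven on B♭.
B♭ — root
D — major 3rd
F — perfect 5th
A♭ — minor 7th
E — augmented 11th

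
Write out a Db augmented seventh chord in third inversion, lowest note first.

In root position, Db augmented seventh is D-flat–F–A–C-flat.
Third inversion puts the seventh (C-flat) in the bass.

C-flat, D-flat, F, A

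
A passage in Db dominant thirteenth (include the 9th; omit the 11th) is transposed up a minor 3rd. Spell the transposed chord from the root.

D-flat up a minor 3rd → F-flat. New chord: F-flat dominant thirteenth.
Root: F-flat
Major 3rd (3rd): A-flat
Perfect 5th (5th): C-flat
Minor 7th (7th): E-double-flat
Major 9th (9th): G-flat
Major 13th (13th): D-flat

F-flat  A-flat  C-flat  E-double-flat  G-flat  D-flat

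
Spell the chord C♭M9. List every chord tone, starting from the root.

Cb, Eb, Gb, Bb, Db

Root Cb, quality major ninth:
Root: Cb
Major 3rd (3rd): Eb
Perfect 5th (5th): Gb
Major 7th (7th): Bb
Major 9th (9th): Db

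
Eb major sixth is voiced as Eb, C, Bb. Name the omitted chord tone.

G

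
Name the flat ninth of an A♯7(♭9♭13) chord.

A♯7(♭9♭13) is built on A♯; its 9th is a minor 9th above the root.
A second above A uses the letter B, and the minor 9th above A♯ is B.

B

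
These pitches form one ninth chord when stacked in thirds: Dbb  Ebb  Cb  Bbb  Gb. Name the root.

Arranged so that each adjacent pair is a third by letter name: Cb – Ebb – Gb – Bbb – Dbb.
The bottom of that stack, Cb, is the root (this is Cb minor seventh flat nine).

Cb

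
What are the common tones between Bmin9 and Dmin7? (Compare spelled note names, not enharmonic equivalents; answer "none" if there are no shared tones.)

D A

Bmin9 = B, D, F#, A, C#.
Dmin7 = D, F, A, C.
Shared: D, A.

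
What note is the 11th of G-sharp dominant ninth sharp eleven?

C-double-sharp

G-sharp dominant ninth sharp eleven is built on G-sharp; its 11th is an augmented 11th above the root.
A fourth above G uses the letter C, and the augmented 11th above G-sharp is C-double-sharp.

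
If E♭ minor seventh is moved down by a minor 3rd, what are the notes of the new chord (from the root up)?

C E-flat G B-flat

A minor 3rd down from E-flat is C, so the new chord is C minor seventh.
root → C
3rd (minor 3rd) → E-flat
5th (perfect 5th) → G
7th (minor 7th) → B-flat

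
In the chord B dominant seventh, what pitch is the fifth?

F#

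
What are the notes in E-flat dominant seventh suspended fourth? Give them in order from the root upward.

E-flat  A-flat  B-flat  D-flat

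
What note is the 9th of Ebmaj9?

F

Ebmaj9 is built on E♭; its 9th is a major 9th above the root.
A second above E uses the letter F, and the major 9th above E♭ is F.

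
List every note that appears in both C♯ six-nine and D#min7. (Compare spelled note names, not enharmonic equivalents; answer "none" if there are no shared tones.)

C♯ six-nine: C# E# G# A# D#
D#min7: D# F# A# C#
Common to both → C#, A#, D#.

C#  A#  D#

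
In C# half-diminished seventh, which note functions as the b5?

G

C# half-diminished seventh is built on C#; its 5th is a diminished 5th above the root.
A fifth above C uses the letter G, and the diminished 5th above C# is G.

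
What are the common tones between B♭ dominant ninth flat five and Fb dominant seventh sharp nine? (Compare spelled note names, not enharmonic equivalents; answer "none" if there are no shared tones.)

B♭ dominant ninth flat five: B-flat D F-flat A-flat C
Fb dominant seventh sharp nine: F-flat A-flat C-flat E-double-flat G
Common to both → F-flat, A-flat.

F-flat – A-flat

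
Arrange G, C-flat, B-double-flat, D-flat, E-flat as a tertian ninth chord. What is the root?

C-flat

Stacking in thirds gives C-flat – E-flat – G – B-double-flat – D-flat, so C-flat is the root — C-flat dominant ninth sharp five.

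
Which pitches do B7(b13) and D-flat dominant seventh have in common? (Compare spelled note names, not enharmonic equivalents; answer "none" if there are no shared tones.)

none

B7(b13): B D# F# A G
D-flat dominant seventh: Db F Ab Cb
Common to both → none.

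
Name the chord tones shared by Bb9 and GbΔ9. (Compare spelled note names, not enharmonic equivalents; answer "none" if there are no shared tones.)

Bb9: Bb D F Ab C
GbΔ9: Gb Bb Db F Ab
Common to both → Bb, F, Ab.

Bb F Ab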